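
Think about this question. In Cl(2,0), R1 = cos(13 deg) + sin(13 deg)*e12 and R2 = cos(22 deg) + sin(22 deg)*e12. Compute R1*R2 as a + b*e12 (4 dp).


Same-plane rotors commute and their half-angles add:
R1*R2 = cos(a1 + a2) + sin(a1 + a2)*e12.
a1 + a2 = 13 + 22 = 35 deg
cos(35 deg) = 0.8192
sin(35 deg) = 0.5736
R1*R2 = 0.8192 + 0.5736*e12


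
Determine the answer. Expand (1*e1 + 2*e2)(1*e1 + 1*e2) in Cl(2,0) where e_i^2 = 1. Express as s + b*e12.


Expand: (1*e1 + 2*e2)(1*e1 + 1*e2)
= 1*1*e1e1 + 1*1*e1e2 + 2*1*e2e1 + 2*1*e2e2
Using e1^2 = e2^2 = 1, e2e1 = -e1e2:
Scalar part s = 1*1 + 2*1 = 1 + 2 = 3
Bivector part b = 1*1 - 2*1 = 1 - 2 = -1
uv = 3 - 1*e12


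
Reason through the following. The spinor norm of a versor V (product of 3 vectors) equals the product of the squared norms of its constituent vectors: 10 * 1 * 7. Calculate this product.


Spinor norm N(V) = |v1|^2 * |v2|^2 * ... * |v3|^2
= 10 * 1 * 7
Running product: 10, 10, 70
N(V) = 70


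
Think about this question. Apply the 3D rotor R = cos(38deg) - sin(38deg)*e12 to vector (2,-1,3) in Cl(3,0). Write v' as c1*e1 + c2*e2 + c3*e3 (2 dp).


Rotor R = cos(38deg) - sin(38deg)*e12
Rotation angle theta = 2 * 38 = 76 degrees in the e12 plane (e1 -> e2).
The component perpendicular to the plane (e3) is invariant: v'_3 = v3 = 3.00
cos(76deg) = 0.2419, sin(76deg) = 0.9703
v'_1 = v1*cos(theta) - v2*sin(theta) = 2*0.2419 - (-1)*0.9703 = 1.45
v'_2 = v1*sin(theta) + v2*cos(theta) = 2*0.9703 + (-1)*0.2419 = 1.70
v' = 1.45*e1 + 1.70*e2 + 3.00*e3


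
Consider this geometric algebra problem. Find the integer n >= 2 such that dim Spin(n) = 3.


dim Spin(n) = dim so(n) = n(n-1)/2.
Solve n(n-1)/2 = 3, i.e. n^2 - n - 6 = 0.
Discriminant = 1 + 8*3 = 25
n = (1 + sqrt(25))/2 = (1 + 5)/2 = 3


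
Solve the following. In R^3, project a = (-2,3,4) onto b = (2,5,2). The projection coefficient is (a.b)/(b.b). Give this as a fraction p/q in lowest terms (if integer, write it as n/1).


Projection coefficient = (a . b) / (b . b)
a . b = (-2)*2 + 3*5 + 4*2
= -4 + 15 + 8 = 19
b . b = 2^2 + 5^2 + 2^2
= 4 + 25 + 4 = 33
Coefficient = 19/33
In lowest terms: 19/33


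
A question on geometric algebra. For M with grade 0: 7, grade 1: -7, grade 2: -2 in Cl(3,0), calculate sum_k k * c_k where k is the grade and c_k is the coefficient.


Grade-weighted sum = sum of grade_k * coefficient_k
0*7 = 0
1*(-7) = -7
2*(-2) = -4
Total = 0 + (-7) + (-4) = -11


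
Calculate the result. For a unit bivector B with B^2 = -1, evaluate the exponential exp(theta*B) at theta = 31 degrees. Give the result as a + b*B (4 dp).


For a unit bivector B with B^2 = -1, the exponential series gives
e^(theta*B) = cos(theta) + sin(theta)*B (the GA analogue of Euler's formula).
theta = 31 degrees = 0.541052 rad
cos(31 deg) = 0.8572
sin(31 deg) = 0.5150
exp(theta*B) = 0.8572 + 0.5150*B


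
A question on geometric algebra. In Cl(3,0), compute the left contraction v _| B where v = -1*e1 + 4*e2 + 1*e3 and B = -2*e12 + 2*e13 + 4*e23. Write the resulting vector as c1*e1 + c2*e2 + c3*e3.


Left contraction v _| B = <vB>_1 (grade-1 part of the geometric product vB).
Using e1_|e12 = e2, e2_|e12 = -e1, e1_|e13 = e3, e3_|e13 = -e1, e2_|e23 = e3, e3_|e23 = -e2:
e1 coeff: -v2*b12 - v3*b13 = -(4)*(-2) - (1)*(2) = 6
e2 coeff: v1*b12 - v3*b23 = (-1)*(-2) - (1)*(4) = -2
e3 coeff: v1*b13 + v2*b23 = (-1)*(2) + (4)*(4) = 14
v _| B = 6*e1 - 2*e2 + 14*e3


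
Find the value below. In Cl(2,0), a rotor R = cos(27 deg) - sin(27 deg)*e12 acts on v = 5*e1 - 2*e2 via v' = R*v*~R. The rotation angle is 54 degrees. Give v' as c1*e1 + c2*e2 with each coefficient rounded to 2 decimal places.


Rotor R = cos(27deg) - sin(27deg)*e12
Rotation angle theta = 2 * 27 = 54 degrees
v' = R*v*~R rotates v by theta.
cos(54deg) = 0.5878, sin(54deg) = 0.8090
v'_1 = 5*cos(54deg) - (-2)*sin(54deg)
= 5*0.5878 - (-2)*0.8090
= 4.56
v'_2 = 5*sin(54deg) + (-2)*cos(54deg)
= 5*0.8090 + (-2)*0.5878
= 2.87
v' = 4.56*e1 + 2.87*e2


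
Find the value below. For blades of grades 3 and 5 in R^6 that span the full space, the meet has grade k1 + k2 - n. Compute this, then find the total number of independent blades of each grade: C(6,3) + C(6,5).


Meet grade = grade(A) + grade(B) - n
= 3 + 5 - 6 = 2
C(6,3) = 20
C(6,5) = 6
dim_A + dim_B = 20 + 6 = 26


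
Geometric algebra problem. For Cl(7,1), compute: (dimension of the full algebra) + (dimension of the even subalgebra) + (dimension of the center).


n = 7 + 1 = 8
Total dim = 2^8 = 256
Even subalgebra dim = 2^7 = 128
n is even, so center dim = 1
Sum = 256 + 128 + 1 = 385


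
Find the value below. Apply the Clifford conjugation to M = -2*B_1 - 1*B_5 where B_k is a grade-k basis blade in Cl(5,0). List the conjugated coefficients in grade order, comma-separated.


Clifford conjugate sign for grade k: (-1)^(k(k+1)/2)
Grade 1: (-1)^(1*2/2) = (-1)^1 = -1, coeff -2 -> 2
Grade 5: (-1)^(5*6/2) = (-1)^15 = -1, coeff -1 -> 1
Conjugated coefficients: 2, 1


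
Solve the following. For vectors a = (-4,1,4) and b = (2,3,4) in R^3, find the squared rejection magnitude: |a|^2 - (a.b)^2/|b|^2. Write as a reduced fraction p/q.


|a|^2 = (-4)^2 + 1^2 + 4^2 = 33
|b|^2 = 2^2 + 3^2 + 4^2 = 29
a . b = (-4)*2 + 1*3 + 4*4 = 11
(a.b)^2 = 11^2 = 121
|rej|^2 = 33 - 121/29
= (957 - 121)/29
= 836/29
In lowest terms: 836/29


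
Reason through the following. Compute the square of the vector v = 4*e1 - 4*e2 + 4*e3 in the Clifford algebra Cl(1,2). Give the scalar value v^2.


v^2 = sum of c_i^2 * e_i^2
Positive signature terms (e_i^2 = +1): 4^2 = 16
Negative signature terms (e_j^2 = -1): (-4)^2 + 4^2 = 32
v^2 = 16 - 32 = -16


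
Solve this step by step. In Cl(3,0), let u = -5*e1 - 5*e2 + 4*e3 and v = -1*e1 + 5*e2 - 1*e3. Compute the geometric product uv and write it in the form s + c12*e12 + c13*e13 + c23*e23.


In Cl(3,0): e_i^2 = 1, e_ie_j = -e_je_i for i != j.
Scalar part = u . v = (-5)*(-1) + (-5)*5 + 4*(-1)
= 5 + (-25) + (-4) = -24
e12 coeff = (-5)*5 - (-5)*(-1) = -25 - 5 = -30
e13 coeff = (-5)*(-1) - 4*(-1) = 5 - (-4) = 9
e23 coeff = (-5)*(-1) - 4*5 = 5 - 20 = -15
uv = -24 - 30*e12 + 9*e13 - 15*e23


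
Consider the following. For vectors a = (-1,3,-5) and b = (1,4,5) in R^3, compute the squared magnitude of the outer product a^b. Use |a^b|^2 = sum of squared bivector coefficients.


a wedge b = (a1*b2 - a2*b1)*e12 + (a1*b3 - a3*b1)*e13 + (a2*b3 - a3*b2)*e23
e12 coeff: (-1)*4 - 3*1 = -4 - 3 = -7
e13 coeff: (-1)*5 - (-5)*1 = -5 - (-5) = 0
e23 coeff: 3*5 - (-5)*4 = 15 - (-20) = 35
|a wedge b|^2 = (-7)^2 + 0^2 + 35^2
= 49 + 0 + 1225
= 1274


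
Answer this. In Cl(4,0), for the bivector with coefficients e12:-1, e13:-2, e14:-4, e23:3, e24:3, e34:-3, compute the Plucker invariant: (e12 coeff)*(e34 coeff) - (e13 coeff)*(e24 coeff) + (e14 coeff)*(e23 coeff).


Plucker relation: af - be + cd
a*f = (-1)*(-3) = 3
b*e = (-2)*3 = -6
c*d = (-4)*3 = -12
af - be + cd = 3 - (-6) + (-12)
= -3


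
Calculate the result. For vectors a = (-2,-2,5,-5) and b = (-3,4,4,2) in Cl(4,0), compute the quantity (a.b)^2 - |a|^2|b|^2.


a . b = (-2)*(-3) + (-2)*4 + 5*4 + (-5)*2
= 6 + (-8) + 20 + (-10) = 8
|a|^2 = (-2)^2 + (-2)^2 + 5^2 + (-5)^2 = 58
|b|^2 = (-3)^2 + 4^2 + 4^2 + 2^2 = 45
(a.b)^2 = 8^2 = 64
|a|^2 * |b|^2 = 58 * 45 = 2610
Result = 64 - 2610 = -2546


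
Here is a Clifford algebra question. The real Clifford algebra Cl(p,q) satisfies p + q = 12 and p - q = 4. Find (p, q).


We need p + q = 12 and p - q = 4.
Adding: 2p = 12 + 4 = 16, so p = 8.
Then q = 12 - 8 = 4.
(p, q) = (8, 4)


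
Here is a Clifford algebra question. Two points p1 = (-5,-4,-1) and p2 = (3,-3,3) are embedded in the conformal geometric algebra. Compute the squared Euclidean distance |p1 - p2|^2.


p1 - p2 = (-8, -1, -4)
|p1 - p2|^2 = (-8)^2 + (-1)^2 + (-4)^2
= 64 + 1 + 16
= 81


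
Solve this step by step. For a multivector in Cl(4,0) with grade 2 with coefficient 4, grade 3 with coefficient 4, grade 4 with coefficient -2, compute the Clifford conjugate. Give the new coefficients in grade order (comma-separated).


Clifford conjugate sign for grade k: (-1)^(k(k+1)/2)
Grade 2: (-1)^(2*3/2) = (-1)^3 = -1, coeff 4 -> -4
Grade 3: (-1)^(3*4/2) = (-1)^6 = 1, coeff 4 -> 4
Grade 4: (-1)^(4*5/2) = (-1)^10 = 1, coeff -2 -> -2
Conjugated coefficients: -4, 4, -2


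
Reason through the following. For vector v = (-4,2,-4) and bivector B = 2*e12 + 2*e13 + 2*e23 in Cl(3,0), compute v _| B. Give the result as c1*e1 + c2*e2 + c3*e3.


Left contraction v _| B = <vB>_1 (grade-1 part of the geometric product vB).
Using e1_|e12 = e2, e2_|e12 = -e1, e1_|e13 = e3, e3_|e13 = -e1, e2_|e23 = e3, e3_|e23 = -e2:
e1 coeff: -v2*b12 - v3*b13 = -(2)*(2) - (-4)*(2) = 4
e2 coeff: v1*b12 - v3*b23 = (-4)*(2) - (-4)*(2) = 0
e3 coeff: v1*b13 + v2*b23 = (-4)*(2) + (2)*(2) = -4
v _| B = 4*e1 + 0*e2 - 4*e3


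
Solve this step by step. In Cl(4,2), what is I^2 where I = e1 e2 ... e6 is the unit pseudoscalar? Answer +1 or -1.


The pseudoscalar I = e1...e_n (product of all n generators) of Cl(p,q) satisfies I^2 = (-1)^(q + n(n-1)/2).
p = 4, q = 2, n = p + q = 6
n(n-1)/2 = 6 * 5 / 2 = 15
Exponent = q + n(n-1)/2 = 2 + 15 = 17
I^2 = (-1)^17 = -1


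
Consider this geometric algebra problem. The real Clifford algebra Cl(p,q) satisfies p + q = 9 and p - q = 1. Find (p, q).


We need p + q = 9 and p - q = 1.
Adding: 2p = 9 + 1 = 10, so p = 5.
Then q = 9 - 5 = 4.
(p, q) = (5, 4)


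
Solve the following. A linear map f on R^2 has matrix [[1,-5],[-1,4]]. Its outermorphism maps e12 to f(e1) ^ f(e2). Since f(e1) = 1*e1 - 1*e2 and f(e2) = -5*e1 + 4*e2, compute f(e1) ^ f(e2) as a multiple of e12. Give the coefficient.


The outermorphism of a linear map f sends e1^e2 to f(e1)^f(e2).
f(e1) = 1*e1 - 1*e2
f(e2) = -5*e1 + 4*e2
f(e1) ^ f(e2) = (1*e1 - 1*e2) ^ (-5*e1 + 4*e2)
= 1*4*e12 + (-1)*(-5)*e21
= (4 - 5)*e12
= -1*e12
Coefficient = -1


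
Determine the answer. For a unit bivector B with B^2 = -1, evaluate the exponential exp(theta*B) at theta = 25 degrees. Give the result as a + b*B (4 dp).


For a unit bivector B with B^2 = -1, the exponential series gives
e^(theta*B) = cos(theta) + sin(theta)*B (the GA analogue of Euler's formula).
theta = 25 degrees = 0.436332 rad
cos(25 deg) = 0.9063
sin(25 deg) = 0.4226
exp(theta*B) = 0.9063 + 0.4226*B


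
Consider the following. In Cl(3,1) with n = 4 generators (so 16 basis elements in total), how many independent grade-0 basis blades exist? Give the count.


Number of grade-k basis blades in Cl(p,q) with n = p + q is C(n, k).
n = 3 + 1 = 4
C(4, 0) = 4! / (0! * 4!)
= 24 / (1 * 24)
= 1


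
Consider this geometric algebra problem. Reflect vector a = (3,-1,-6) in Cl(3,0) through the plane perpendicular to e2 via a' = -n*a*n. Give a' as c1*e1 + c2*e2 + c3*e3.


Reflection formula: a' = -n*a*n, with n = e2 (unit vector, n^2 = 1).
For reflection through hyperplane perp to e2:
The component along e2 flips sign, others stay.
a = (3, -1, -6)
a' = (3, 1, -6)
a' = 3*e1 + 1*e2 - 6*e3


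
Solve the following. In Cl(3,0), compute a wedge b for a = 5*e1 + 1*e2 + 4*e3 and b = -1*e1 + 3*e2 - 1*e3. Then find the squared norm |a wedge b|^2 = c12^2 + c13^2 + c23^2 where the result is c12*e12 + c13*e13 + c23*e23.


a wedge b = (a1*b2 - a2*b1)*e12 + (a1*b3 - a3*b1)*e13 + (a2*b3 - a3*b2)*e23
e12 coeff: 5*3 - 1*(-1) = 15 - (-1) = 16
e13 coeff: 5*(-1) - 4*(-1) = -5 - (-4) = -1
e23 coeff: 1*(-1) - 4*3 = -1 - 12 = -13
|a wedge b|^2 = 16^2 + (-1)^2 + (-13)^2
= 256 + 1 + 169
= 426


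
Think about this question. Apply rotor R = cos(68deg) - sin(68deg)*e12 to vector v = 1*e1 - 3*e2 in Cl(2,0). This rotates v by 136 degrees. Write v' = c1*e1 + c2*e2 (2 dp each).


Rotor R = cos(68deg) - sin(68deg)*e12
Rotation angle theta = 2 * 68 = 136 degrees
v' = R*v*~R rotates v by theta.
cos(136deg) = -0.7193, sin(136deg) = 0.6947
v'_1 = 1*cos(136deg) - (-3)*sin(136deg)
= 1*(-0.7193) - (-3)*0.6947
= 1.36
v'_2 = 1*sin(136deg) + (-3)*cos(136deg)
= 1*0.6947 + (-3)*(-0.7193)
= 2.85
v' = 1.36*e1 + 2.85*e2


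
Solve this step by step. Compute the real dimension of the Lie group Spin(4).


Spin(n) double-covers SO(n); both have Lie algebra so(n) of dimension n(n-1)/2.
n = 4
n(n-1) = 4 * 3 = 12
dim Spin(4) = 12/2 = 6


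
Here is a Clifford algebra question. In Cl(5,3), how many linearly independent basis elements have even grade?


Even subalgebra dimension = 2^(n-1)
n = 5 + 3 = 8
2^(8 - 1) = 2^7 = 128
Verification: sum of C(8,k) for even k = 1 + 28 + 70 + 28 + 1 = 128
Result = 128


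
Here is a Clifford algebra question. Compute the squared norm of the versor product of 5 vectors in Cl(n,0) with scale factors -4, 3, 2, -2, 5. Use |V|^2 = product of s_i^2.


Each vector v_i has |v_i|^2 = s_i^2
Squared scales: (-4)^2 = 16, 3^2 = 9, 2^2 = 4, (-2)^2 = 4, 5^2 = 25
|V|^2 = 16 * 9 * 4 * 4 * 25
= 57600


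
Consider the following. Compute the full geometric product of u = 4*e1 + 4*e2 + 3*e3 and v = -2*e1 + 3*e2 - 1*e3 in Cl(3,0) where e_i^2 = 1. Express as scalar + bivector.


In Cl(3,0): e_i^2 = 1, e_ie_j = -e_je_i for i != j.
Scalar part = u . v = 4*(-2) + 4*3 + 3*(-1)
= -8 + 12 + (-3) = 1
e12 coeff = 4*3 - 4*(-2) = 12 - (-8) = 20
e13 coeff = 4*(-1) - 3*(-2) = -4 - (-6) = 2
e23 coeff = 4*(-1) - 3*3 = -4 - 9 = -13
uv = 1 + 20*e12 + 2*e13 - 13*e23


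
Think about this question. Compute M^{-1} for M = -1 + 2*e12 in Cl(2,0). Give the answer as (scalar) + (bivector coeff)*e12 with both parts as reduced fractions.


M = -1 + 2*e12, where e12^2 = -1.
Since M commutes with its reverse ~M = a - b*e12, M * ~M = a^2 - b^2*e12^2 = a^2 + b^2.
So M^{-1} = ~M / (a^2 + b^2) = (a - b*e12)/(a^2 + b^2).
a^2 + b^2 = 1 + 4 = 5
Scalar part = -1/5 = -1/5
Bivector coeff = -2/5 = -2/5
M^{-1} = -1/5 - 2/5*e12


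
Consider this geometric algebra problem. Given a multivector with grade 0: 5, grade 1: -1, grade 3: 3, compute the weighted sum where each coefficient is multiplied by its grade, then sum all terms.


Grade-weighted sum = sum of grade_k * coefficient_k
0*5 = 0
1*(-1) = -1
3*3 = 9
Total = 0 + (-1) + 9 = 8


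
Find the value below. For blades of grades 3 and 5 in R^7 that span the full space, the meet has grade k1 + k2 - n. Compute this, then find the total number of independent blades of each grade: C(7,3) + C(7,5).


Meet grade = grade(A) + grade(B) - n
= 3 + 5 - 7 = 1
C(7,3) = 35
C(7,5) = 21
dim_A + dim_B = 35 + 21 = 56


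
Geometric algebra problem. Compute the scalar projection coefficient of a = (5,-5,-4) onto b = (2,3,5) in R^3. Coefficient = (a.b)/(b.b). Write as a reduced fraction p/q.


Projection coefficient = (a . b) / (b . b)
a . b = 5*2 + (-5)*3 + (-4)*5
= 10 + (-15) + (-20) = -25
b . b = 2^2 + 3^2 + 5^2
= 4 + 9 + 25 = 38
Coefficient = -25/38
In lowest terms: -25/38


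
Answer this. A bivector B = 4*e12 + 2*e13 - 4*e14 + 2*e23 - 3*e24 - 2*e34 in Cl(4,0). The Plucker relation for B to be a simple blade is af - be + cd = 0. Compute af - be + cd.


Plucker relation: af - be + cd
a*f = 4*(-2) = -8
b*e = 2*(-3) = -6
c*d = (-4)*2 = -8
af - be + cd = -8 - (-6) + (-8)
= -10


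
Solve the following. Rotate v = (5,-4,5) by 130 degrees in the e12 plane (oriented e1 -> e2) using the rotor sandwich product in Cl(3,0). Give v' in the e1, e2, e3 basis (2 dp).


Rotor R = cos(65deg) - sin(65deg)*e12
Rotation angle theta = 2 * 65 = 130 degrees in the e12 plane (e1 -> e2).
The component perpendicular to the plane (e3) is invariant: v'_3 = v3 = 5.00
cos(130deg) = -0.6428, sin(130deg) = 0.7660
v'_1 = v1*cos(theta) - v2*sin(theta) = 5*(-0.6428) - (-4)*0.7660 = -0.15
v'_2 = v1*sin(theta) + v2*cos(theta) = 5*0.7660 + (-4)*(-0.6428) = 6.40
v' = -0.15*e1 + 6.40*e2 + 5.00*e3


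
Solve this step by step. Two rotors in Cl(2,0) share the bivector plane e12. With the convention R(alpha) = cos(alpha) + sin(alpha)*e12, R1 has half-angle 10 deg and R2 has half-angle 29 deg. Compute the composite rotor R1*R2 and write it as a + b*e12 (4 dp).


Same-plane rotors commute and their half-angles add:
R1*R2 = cos(a1 + a2) + sin(a1 + a2)*e12.
a1 + a2 = 10 + 29 = 39 deg
cos(39 deg) = 0.7771
sin(39 deg) = 0.6293
R1*R2 = 0.7771 + 0.6293*e12


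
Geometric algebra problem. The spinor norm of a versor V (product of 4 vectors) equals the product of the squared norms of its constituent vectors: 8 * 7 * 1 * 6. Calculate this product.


Spinor norm N(V) = |v1|^2 * |v2|^2 * ... * |v4|^2
= 8 * 7 * 1 * 6
Running product: 8, 56, 56, 336
N(V) = 336


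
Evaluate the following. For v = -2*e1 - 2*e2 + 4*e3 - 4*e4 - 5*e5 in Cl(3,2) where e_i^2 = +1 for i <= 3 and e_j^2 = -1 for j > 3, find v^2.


v^2 = sum of c_i^2 * e_i^2
Positive signature terms (e_i^2 = +1): (-2)^2 + (-2)^2 + 4^2 = 24
Negative signature terms (e_j^2 = -1): (-4)^2 + (-5)^2 = 41
v^2 = 24 - 41 = -17


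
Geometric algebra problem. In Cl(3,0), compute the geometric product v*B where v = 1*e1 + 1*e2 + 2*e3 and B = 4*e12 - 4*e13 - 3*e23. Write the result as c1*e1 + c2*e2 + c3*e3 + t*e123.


vB has grade-1 (vector) and grade-3 (trivector) parts: vB = (v _| B) + (v ^ B).
Vector part <vB>_1:
  e1: -v2*b12 - v3*b13 = -(1)*(4) - (2)*(-4) = 4
  e2: v1*b12 - v3*b23 = (1)*(4) - (2)*(-3) = 10
  e3: v1*b13 + v2*b23 = (1)*(-4) + (1)*(-3) = -7
Trivector part <vB>_3:
  e123: v1*b23 - v2*b13 + v3*b12 = (1)*(-3) - (1)*(-4) + (2)*(4) = 9
vB = 4*e1 + 10*e2 - 7*e3 + 9*e123


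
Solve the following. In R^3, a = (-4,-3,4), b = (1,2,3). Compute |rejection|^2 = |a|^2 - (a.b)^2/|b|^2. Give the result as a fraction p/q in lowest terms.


|a|^2 = (-4)^2 + (-3)^2 + 4^2 = 41
|b|^2 = 1^2 + 2^2 + 3^2 = 14
a . b = (-4)*1 + (-3)*2 + 4*3 = 2
(a.b)^2 = 2^2 = 4
|rej|^2 = 41 - 4/14
= (574 - 4)/14
= 570/14
In lowest terms: 285/7


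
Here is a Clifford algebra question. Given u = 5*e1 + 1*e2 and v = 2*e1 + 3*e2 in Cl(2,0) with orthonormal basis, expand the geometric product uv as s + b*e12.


Expand: (5*e1 + 1*e2)(2*e1 + 3*e2)
= 5*2*e1e1 + 5*3*e1e2 + 1*2*e2e1 + 1*3*e2e2
Using e1^2 = e2^2 = 1, e2e1 = -e1e2:
Scalar part s = 5*2 + 1*3 = 10 + 3 = 13
Bivector part b = 5*3 - 1*2 = 15 - 2 = 13
uv = 13 + 13*e12


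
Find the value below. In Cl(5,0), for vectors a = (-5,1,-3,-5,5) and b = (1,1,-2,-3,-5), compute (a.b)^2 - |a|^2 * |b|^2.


a . b = (-5)*1 + 1*1 + (-3)*(-2) + (-5)*(-3) + 5*(-5)
= -5 + 1 + 6 + 15 + (-25) = -8
|a|^2 = (-5)^2 + 1^2 + (-3)^2 + (-5)^2 + 5^2 = 85
|b|^2 = 1^2 + 1^2 + (-2)^2 + (-3)^2 + (-5)^2 = 40
(a.b)^2 = (-8)^2 = 64
|a|^2 * |b|^2 = 85 * 40 = 3400
Result = 64 - 3400 = -3336


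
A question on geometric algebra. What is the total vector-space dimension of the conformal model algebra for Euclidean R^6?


The conformal model of R^6 uses Cl(7,1): the 6 Euclidean generators plus two extra orthogonal generators e+ (e+^2 = +1) and e- (e-^2 = -1), from which the null vectors e0, einf are built.
Number of generators m = 6 + 2 = 8.
dim Cl(p,q) = 2^m = 2^8 = 256


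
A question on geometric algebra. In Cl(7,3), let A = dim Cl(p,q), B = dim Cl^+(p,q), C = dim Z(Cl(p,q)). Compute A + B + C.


n = 7 + 3 = 10
Total dim = 2^10 = 1024
Even subalgebra dim = 2^9 = 512
n is even, so center dim = 1
Sum = 1024 + 512 + 1 = 1537


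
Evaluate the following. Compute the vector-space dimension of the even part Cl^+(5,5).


Even subalgebra dimension = 2^(n-1)
n = 5 + 5 = 10
2^(10 - 1) = 2^9 = 512
Verification: sum of C(10,k) for even k = 1 + 45 + 210 + 210 + 45 + 1 = 512
Result = 512


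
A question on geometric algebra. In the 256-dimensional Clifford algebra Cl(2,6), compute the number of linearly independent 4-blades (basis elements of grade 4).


Number of grade-k basis blades in Cl(p,q) with n = p + q is C(n, k).
n = 2 + 6 = 8
C(8, 4) = 8! / (4! * 4!)
= 40320 / (24 * 24)
= 70


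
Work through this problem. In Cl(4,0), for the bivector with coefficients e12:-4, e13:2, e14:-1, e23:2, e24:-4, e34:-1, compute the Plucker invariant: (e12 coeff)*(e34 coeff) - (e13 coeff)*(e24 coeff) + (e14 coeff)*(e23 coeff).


Plucker relation: af - be + cd
a*f = (-4)*(-1) = 4
b*e = 2*(-4) = -8
c*d = (-1)*2 = -2
af - be + cd = 4 - (-8) + (-2)
= 10


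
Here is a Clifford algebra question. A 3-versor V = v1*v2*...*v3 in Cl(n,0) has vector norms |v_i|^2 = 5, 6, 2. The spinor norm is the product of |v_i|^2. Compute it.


Spinor norm N(V) = |v1|^2 * |v2|^2 * ... * |v3|^2
= 5 * 6 * 2
Running product: 5, 30, 60
N(V) = 60


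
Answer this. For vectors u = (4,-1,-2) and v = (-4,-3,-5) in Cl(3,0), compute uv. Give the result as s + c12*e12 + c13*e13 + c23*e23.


In Cl(3,0): e_i^2 = 1, e_ie_j = -e_je_i for i != j.
Scalar part = u . v = 4*(-4) + (-1)*(-3) + (-2)*(-5)
= -16 + 3 + 10 = -3
e12 coeff = 4*(-3) - (-1)*(-4) = -12 - 4 = -16
e13 coeff = 4*(-5) - (-2)*(-4) = -20 - 8 = -28
e23 coeff = (-1)*(-5) - (-2)*(-3) = 5 - 6 = -1
uv = -3 - 16*e12 - 28*e13 - 1*e23


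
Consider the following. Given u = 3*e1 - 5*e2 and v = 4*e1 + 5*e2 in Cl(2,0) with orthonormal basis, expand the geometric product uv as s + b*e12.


Expand: (3*e1 - 5*e2)(4*e1 + 5*e2)
= 3*4*e1e1 + 3*5*e1e2 + (-5)*4*e2e1 + (-5)*5*e2e2
Using e1^2 = e2^2 = 1, e2e1 = -e1e2:
Scalar part s = 3*4 + (-5)*5 = 12 + (-25) = -13
Bivector part b = 3*5 - (-5)*4 = 15 - (-20) = 35
uv = -13 + 35*e12


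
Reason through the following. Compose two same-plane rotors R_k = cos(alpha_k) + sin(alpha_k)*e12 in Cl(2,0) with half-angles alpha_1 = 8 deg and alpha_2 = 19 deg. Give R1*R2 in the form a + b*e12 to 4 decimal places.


Same-plane rotors commute and their half-angles add:
R1*R2 = cos(a1 + a2) + sin(a1 + a2)*e12.
a1 + a2 = 8 + 19 = 27 deg
cos(27 deg) = 0.8910
sin(27 deg) = 0.4540
R1*R2 = 0.8910 + 0.4540*e12


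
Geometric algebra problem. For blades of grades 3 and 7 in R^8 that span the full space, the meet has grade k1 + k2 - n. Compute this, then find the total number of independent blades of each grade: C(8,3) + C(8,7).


Meet grade = grade(A) + grade(B) - n
= 3 + 7 - 8 = 2
C(8,3) = 56
C(8,7) = 8
dim_A + dim_B = 56 + 8 = 64


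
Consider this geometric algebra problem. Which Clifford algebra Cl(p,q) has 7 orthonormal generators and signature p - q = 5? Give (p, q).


We need p + q = 7 and p - q = 5.
Adding: 2p = 7 + 5 = 12, so p = 6.
Then q = 7 - 6 = 1.
(p, q) = (6, 1)


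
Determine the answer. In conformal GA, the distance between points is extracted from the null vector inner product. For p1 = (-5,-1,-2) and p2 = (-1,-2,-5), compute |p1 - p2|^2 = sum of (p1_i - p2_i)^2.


p1 - p2 = (-4, 1, 3)
|p1 - p2|^2 = (-4)^2 + 1^2 + 3^2
= 16 + 1 + 9
= 26


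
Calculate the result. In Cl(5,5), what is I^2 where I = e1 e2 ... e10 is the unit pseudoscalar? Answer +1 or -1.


The pseudoscalar I = e1...e_n (product of all n generators) of Cl(p,q) satisfies I^2 = (-1)^(q + n(n-1)/2).
p = 5, q = 5, n = p + q = 10
n(n-1)/2 = 10 * 9 / 2 = 45
Exponent = q + n(n-1)/2 = 5 + 45 = 50
I^2 = (-1)^50 = +1


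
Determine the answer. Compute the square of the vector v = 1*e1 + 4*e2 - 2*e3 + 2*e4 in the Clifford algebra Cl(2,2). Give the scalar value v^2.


v^2 = sum of c_i^2 * e_i^2
Positive signature terms (e_i^2 = +1): 1^2 + 4^2 = 17
Negative signature terms (e_j^2 = -1): (-2)^2 + 2^2 = 8
v^2 = 17 - 8 = 9


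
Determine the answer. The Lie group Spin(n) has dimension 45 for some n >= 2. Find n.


dim Spin(n) = dim so(n) = n(n-1)/2.
Solve n(n-1)/2 = 45, i.e. n^2 - n - 90 = 0.
Discriminant = 1 + 8*45 = 361
n = (1 + sqrt(361))/2 = (1 + 19)/2 = 10


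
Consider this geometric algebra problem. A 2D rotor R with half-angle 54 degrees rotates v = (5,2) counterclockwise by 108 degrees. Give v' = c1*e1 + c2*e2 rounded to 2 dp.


Rotor R = cos(54deg) - sin(54deg)*e12
Rotation angle theta = 2 * 54 = 108 degrees
v' = R*v*~R rotates v by theta.
cos(108deg) = -0.3090, sin(108deg) = 0.9511
v'_1 = 5*cos(108deg) - 2*sin(108deg)
= 5*(-0.3090) - 2*0.9511
= -3.45
v'_2 = 5*sin(108deg) + 2*cos(108deg)
= 5*0.9511 + 2*(-0.3090)
= 4.14
v' = -3.45*e1 + 4.14*e2


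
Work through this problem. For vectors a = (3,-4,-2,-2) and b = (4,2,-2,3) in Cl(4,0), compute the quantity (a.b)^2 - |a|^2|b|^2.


a . b = 3*4 + (-4)*2 + (-2)*(-2) + (-2)*3
= 12 + (-8) + 4 + (-6) = 2
|a|^2 = 3^2 + (-4)^2 + (-2)^2 + (-2)^2 = 33
|b|^2 = 4^2 + 2^2 + (-2)^2 + 3^2 = 33
(a.b)^2 = 2^2 = 4
|a|^2 * |b|^2 = 33 * 33 = 1089
Result = 4 - 1089 = -1085


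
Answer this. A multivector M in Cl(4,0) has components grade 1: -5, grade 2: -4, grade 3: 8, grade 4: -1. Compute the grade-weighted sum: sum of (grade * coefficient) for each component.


Grade-weighted sum = sum of grade_k * coefficient_k
1*(-5) = -5
2*(-4) = -8
3*8 = 24
4*(-1) = -4
Total = -5 + (-8) + 24 + (-4) = 7


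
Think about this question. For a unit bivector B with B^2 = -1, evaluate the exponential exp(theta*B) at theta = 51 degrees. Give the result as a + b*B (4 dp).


For a unit bivector B with B^2 = -1, the exponential series gives
e^(theta*B) = cos(theta) + sin(theta)*B (the GA analogue of Euler's formula).
theta = 51 degrees = 0.890118 rad
cos(51 deg) = 0.6293
sin(51 deg) = 0.7771
exp(theta*B) = 0.6293 + 0.7771*B


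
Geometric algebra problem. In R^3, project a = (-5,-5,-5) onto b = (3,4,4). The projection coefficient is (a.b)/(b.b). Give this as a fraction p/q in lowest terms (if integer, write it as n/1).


Projection coefficient = (a . b) / (b . b)
a . b = (-5)*3 + (-5)*4 + (-5)*4
= -15 + (-20) + (-20) = -55
b . b = 3^2 + 4^2 + 4^2
= 9 + 16 + 16 = 41
Coefficient = -55/41
In lowest terms: -55/41


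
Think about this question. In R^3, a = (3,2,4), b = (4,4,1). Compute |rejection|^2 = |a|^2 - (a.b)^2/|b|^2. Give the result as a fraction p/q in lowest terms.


|a|^2 = 3^2 + 2^2 + 4^2 = 29
|b|^2 = 4^2 + 4^2 + 1^2 = 33
a . b = 3*4 + 2*4 + 4*1 = 24
(a.b)^2 = 24^2 = 576
|rej|^2 = 29 - 576/33
= (957 - 576)/33
= 381/33
In lowest terms: 127/11


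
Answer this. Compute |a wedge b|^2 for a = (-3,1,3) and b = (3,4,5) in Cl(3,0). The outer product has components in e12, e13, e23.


a wedge b = (a1*b2 - a2*b1)*e12 + (a1*b3 - a3*b1)*e13 + (a2*b3 - a3*b2)*e23
e12 coeff: (-3)*4 - 1*3 = -12 - 3 = -15
e13 coeff: (-3)*5 - 3*3 = -15 - 9 = -24
e23 coeff: 1*5 - 3*4 = 5 - 12 = -7
|a wedge b|^2 = (-15)^2 + (-24)^2 + (-7)^2
= 225 + 576 + 49
= 850


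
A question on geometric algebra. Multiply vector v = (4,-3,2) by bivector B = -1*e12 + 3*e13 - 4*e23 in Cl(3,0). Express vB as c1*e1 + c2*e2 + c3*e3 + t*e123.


vB has grade-1 (vector) and grade-3 (trivector) parts: vB = (v _| B) + (v ^ B).
Vector part <vB>_1:
  e1: -v2*b12 - v3*b13 = -(-3)*(-1) - (2)*(3) = -9
  e2: v1*b12 - v3*b23 = (4)*(-1) - (2)*(-4) = 4
  e3: v1*b13 + v2*b23 = (4)*(3) + (-3)*(-4) = 24
Trivector part <vB>_3:
  e123: v1*b23 - v2*b13 + v3*b12 = (4)*(-4) - (-3)*(3) + (2)*(-1) = -9
vB = -9*e1 + 4*e2 + 24*e3 - 9*e123


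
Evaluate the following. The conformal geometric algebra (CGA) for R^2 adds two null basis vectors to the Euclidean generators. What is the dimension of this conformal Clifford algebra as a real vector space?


The conformal model of R^2 uses Cl(3,1): the 2 Euclidean generators plus two extra orthogonal generators e+ (e+^2 = +1) and e- (e-^2 = -1), from which the null vectors e0, einf are built.
Number of generators m = 2 + 2 = 4.
dim Cl(p,q) = 2^m = 2^4 = 16


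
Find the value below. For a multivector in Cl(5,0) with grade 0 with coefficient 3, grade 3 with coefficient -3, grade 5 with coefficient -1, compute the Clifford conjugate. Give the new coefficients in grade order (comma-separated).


Clifford conjugate sign for grade k: (-1)^(k(k+1)/2)
Grade 0: (-1)^(0*1/2) = (-1)^0 = 1, coeff 3 -> 3
Grade 3: (-1)^(3*4/2) = (-1)^6 = 1, coeff -3 -> -3
Grade 5: (-1)^(5*6/2) = (-1)^15 = -1, coeff -1 -> 1
Conjugated coefficients: 3, -3, 1


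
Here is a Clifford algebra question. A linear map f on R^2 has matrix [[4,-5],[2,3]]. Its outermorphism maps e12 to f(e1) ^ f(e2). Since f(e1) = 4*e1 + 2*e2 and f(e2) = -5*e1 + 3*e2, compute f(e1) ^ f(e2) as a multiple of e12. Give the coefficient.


The outermorphism of a linear map f sends e1^e2 to f(e1)^f(e2).
f(e1) = 4*e1 + 2*e2
f(e2) = -5*e1 + 3*e2
f(e1) ^ f(e2) = (4*e1 + 2*e2) ^ (-5*e1 + 3*e2)
= 4*3*e12 + 2*(-5)*e21
= (12 - (-10))*e12
= 22*e12
Coefficient = 22


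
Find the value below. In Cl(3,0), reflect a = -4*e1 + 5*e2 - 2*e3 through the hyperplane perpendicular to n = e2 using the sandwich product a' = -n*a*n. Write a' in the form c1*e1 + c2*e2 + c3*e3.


Reflection formula: a' = -n*a*n, with n = e2 (unit vector, n^2 = 1).
For reflection through hyperplane perp to e2:
The component along e2 flips sign, others stay.
a = (-4, 5, -2)
a' = (-4, -5, -2)
a' = -4*e1 - 5*e2 - 2*e3


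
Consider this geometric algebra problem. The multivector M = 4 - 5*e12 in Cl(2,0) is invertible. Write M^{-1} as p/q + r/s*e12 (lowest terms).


M = 4 - 5*e12, where e12^2 = -1.
Since M commutes with its reverse ~M = a - b*e12, M * ~M = a^2 - b^2*e12^2 = a^2 + b^2.
So M^{-1} = ~M / (a^2 + b^2) = (a - b*e12)/(a^2 + b^2).
a^2 + b^2 = 16 + 25 = 41
Scalar part = 4/41 = 4/41
Bivector coeff = 5/41 = 5/41
M^{-1} = 4/41 + 5/41*e12


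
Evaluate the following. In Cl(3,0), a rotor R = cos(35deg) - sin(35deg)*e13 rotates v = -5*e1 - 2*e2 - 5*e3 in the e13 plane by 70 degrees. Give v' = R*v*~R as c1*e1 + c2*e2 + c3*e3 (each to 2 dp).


Rotor R = cos(35deg) - sin(35deg)*e13
Rotation angle theta = 2 * 35 = 70 degrees in the e13 plane (e1 -> e3).
The component perpendicular to the plane (e2) is invariant: v'_2 = v2 = -2.00
cos(70deg) = 0.3420, sin(70deg) = 0.9397
v'_1 = v1*cos(theta) - v3*sin(theta) = -5*0.3420 - (-5)*0.9397 = 2.99
v'_3 = v1*sin(theta) + v3*cos(theta) = -5*0.9397 + (-5)*0.3420 = -6.41
v' = 2.99*e1 - 2.00*e2 - 6.41*e3


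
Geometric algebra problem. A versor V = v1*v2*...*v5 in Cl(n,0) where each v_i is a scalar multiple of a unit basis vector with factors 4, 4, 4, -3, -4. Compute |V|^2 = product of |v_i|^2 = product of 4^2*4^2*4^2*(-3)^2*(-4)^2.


Each vector v_i has |v_i|^2 = s_i^2
Squared scales: 4^2 = 16, 4^2 = 16, 4^2 = 16, (-3)^2 = 9, (-4)^2 = 16
|V|^2 = 16 * 16 * 16 * 9 * 16
= 589824


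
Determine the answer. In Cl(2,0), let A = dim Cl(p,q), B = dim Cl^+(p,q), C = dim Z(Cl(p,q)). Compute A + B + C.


n = 2 + 0 = 2
Total dim = 2^2 = 4
Even subalgebra dim = 2^1 = 2
n is even, so center dim = 1
Sum = 4 + 2 + 1 = 7


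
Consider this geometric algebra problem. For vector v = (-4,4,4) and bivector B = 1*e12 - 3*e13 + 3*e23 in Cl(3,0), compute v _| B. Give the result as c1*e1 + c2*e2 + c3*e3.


Left contraction v _| B = <vB>_1 (grade-1 part of the geometric product vB).
Using e1_|e12 = e2, e2_|e12 = -e1, e1_|e13 = e3, e3_|e13 = -e1, e2_|e23 = e3, e3_|e23 = -e2:
e1 coeff: -v2*b12 - v3*b13 = -(4)*(1) - (4)*(-3) = 8
e2 coeff: v1*b12 - v3*b23 = (-4)*(1) - (4)*(3) = -16
e3 coeff: v1*b13 + v2*b23 = (-4)*(-3) + (4)*(3) = 24
v _| B = 8*e1 - 16*e2 + 24*e3


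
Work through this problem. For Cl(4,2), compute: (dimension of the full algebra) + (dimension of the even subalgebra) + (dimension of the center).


n = 4 + 2 = 6
Total dim = 2^6 = 64
Even subalgebra dim = 2^5 = 32
n is even, so center dim = 1
Sum = 64 + 32 + 1 = 97


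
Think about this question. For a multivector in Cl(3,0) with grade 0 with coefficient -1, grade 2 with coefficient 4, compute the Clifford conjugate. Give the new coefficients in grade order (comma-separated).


Clifford conjugate sign for grade k: (-1)^(k(k+1)/2)
Grade 0: (-1)^(0*1/2) = (-1)^0 = 1, coeff -1 -> -1
Grade 2: (-1)^(2*3/2) = (-1)^3 = -1, coeff 4 -> -4
Conjugated coefficients: -1, -4


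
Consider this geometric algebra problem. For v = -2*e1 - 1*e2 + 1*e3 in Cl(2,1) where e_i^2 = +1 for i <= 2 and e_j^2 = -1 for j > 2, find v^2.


v^2 = sum of c_i^2 * e_i^2
Positive signature terms (e_i^2 = +1): (-2)^2 + (-1)^2 = 5
Negative signature terms (e_j^2 = -1): 1^2 = 1
v^2 = 5 - 1 = 4


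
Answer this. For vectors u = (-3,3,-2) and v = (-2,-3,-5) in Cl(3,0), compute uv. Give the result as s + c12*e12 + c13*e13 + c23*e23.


In Cl(3,0): e_i^2 = 1, e_ie_j = -e_je_i for i != j.
Scalar part = u . v = (-3)*(-2) + 3*(-3) + (-2)*(-5)
= 6 + (-9) + 10 = 7
e12 coeff = (-3)*(-3) - 3*(-2) = 9 - (-6) = 15
e13 coeff = (-3)*(-5) - (-2)*(-2) = 15 - 4 = 11
e23 coeff = 3*(-5) - (-2)*(-3) = -15 - 6 = -21
uv = 7 + 15*e12 + 11*e13 - 21*e23


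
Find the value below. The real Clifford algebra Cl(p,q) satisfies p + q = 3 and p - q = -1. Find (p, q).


We need p + q = 3 and p - q = -1.
Adding: 2p = 3 + (-1) = 2, so p = 1.
Then q = 3 - 1 = 2.
(p, q) = (1, 2)


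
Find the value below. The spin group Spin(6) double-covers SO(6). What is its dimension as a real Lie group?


Spin(n) double-covers SO(n); both have Lie algebra so(n) of dimension n(n-1)/2.
n = 6
n(n-1) = 6 * 5 = 30
dim Spin(6) = 30/2 = 15


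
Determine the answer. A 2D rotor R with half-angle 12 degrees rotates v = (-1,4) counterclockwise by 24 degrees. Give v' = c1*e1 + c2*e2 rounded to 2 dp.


Rotor R = cos(12deg) - sin(12deg)*e12
Rotation angle theta = 2 * 12 = 24 degrees
v' = R*v*~R rotates v by theta.
cos(24deg) = 0.9135, sin(24deg) = 0.4067
v'_1 = -1*cos(24deg) - 4*sin(24deg)
= -1*0.9135 - 4*0.4067
= -2.54
v'_2 = -1*sin(24deg) + 4*cos(24deg)
= -1*0.4067 + 4*0.9135
= 3.25
v' = -2.54*e1 + 3.25*e2


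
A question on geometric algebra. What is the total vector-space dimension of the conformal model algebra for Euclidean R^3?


The conformal model of R^3 uses Cl(4,1): the 3 Euclidean generators plus two extra orthogonal generators e+ (e+^2 = +1) and e- (e-^2 = -1), from which the null vectors e0, einf are built.
Number of generators m = 3 + 2 = 5.
dim Cl(p,q) = 2^m = 2^5 = 32


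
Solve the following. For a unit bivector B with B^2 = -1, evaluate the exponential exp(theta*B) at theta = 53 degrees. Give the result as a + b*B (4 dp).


For a unit bivector B with B^2 = -1, the exponential series gives
e^(theta*B) = cos(theta) + sin(theta)*B (the GA analogue of Euler's formula).
theta = 53 degrees = 0.925025 rad
cos(53 deg) = 0.6018
sin(53 deg) = 0.7986
exp(theta*B) = 0.6018 + 0.7986*B


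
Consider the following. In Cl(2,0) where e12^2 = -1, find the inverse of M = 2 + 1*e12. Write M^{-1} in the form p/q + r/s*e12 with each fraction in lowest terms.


M = 2 + 1*e12, where e12^2 = -1.
Since M commutes with its reverse ~M = a - b*e12, M * ~M = a^2 - b^2*e12^2 = a^2 + b^2.
So M^{-1} = ~M / (a^2 + b^2) = (a - b*e12)/(a^2 + b^2).
a^2 + b^2 = 4 + 1 = 5
Scalar part = 2/5 = 2/5
Bivector coeff = -1/5 = -1/5
M^{-1} = 2/5 - 1/5*e12


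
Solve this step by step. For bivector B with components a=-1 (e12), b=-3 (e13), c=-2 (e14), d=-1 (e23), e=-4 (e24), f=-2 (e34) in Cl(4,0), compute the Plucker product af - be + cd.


Plucker relation: af - be + cd
a*f = (-1)*(-2) = 2
b*e = (-3)*(-4) = 12
c*d = (-2)*(-1) = 2
af - be + cd = 2 - 12 + 2
= -8


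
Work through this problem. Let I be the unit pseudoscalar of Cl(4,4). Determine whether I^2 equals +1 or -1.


The pseudoscalar I = e1...e_n (product of all n generators) of Cl(p,q) satisfies I^2 = (-1)^(q + n(n-1)/2).
p = 4, q = 4, n = p + q = 8
n(n-1)/2 = 8 * 7 / 2 = 28
Exponent = q + n(n-1)/2 = 4 + 28 = 32
I^2 = (-1)^32 = +1


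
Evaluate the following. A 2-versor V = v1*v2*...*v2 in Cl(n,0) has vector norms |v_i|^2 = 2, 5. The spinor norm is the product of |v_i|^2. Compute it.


Spinor norm N(V) = |v1|^2 * |v2|^2 * ... * |v2|^2
= 2 * 5
Running product: 2, 10
N(V) = 10


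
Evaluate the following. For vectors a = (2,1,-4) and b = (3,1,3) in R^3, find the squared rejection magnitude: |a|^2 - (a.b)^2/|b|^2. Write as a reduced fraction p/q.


|a|^2 = 2^2 + 1^2 + (-4)^2 = 21
|b|^2 = 3^2 + 1^2 + 3^2 = 19
a . b = 2*3 + 1*1 + (-4)*3 = -5
(a.b)^2 = (-5)^2 = 25
|rej|^2 = 21 - 25/19
= (399 - 25)/19
= 374/19
In lowest terms: 374/19


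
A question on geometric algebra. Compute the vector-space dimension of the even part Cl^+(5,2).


Even subalgebra dimension = 2^(n-1)
n = 5 + 2 = 7
2^(7 - 1) = 2^6 = 64
Verification: sum of C(7,k) for even k = 1 + 21 + 35 + 7 = 64
Result = 64


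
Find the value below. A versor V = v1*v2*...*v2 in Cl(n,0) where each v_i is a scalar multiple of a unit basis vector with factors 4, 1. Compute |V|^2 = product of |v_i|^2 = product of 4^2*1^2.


Each vector v_i has |v_i|^2 = s_i^2
Squared scales: 4^2 = 16, 1^2 = 1
|V|^2 = 16 * 1
= 16


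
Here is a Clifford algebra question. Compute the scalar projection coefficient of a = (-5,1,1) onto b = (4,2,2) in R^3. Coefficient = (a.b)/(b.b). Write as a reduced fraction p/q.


Projection coefficient = (a . b) / (b . b)
a . b = (-5)*4 + 1*2 + 1*2
= -20 + 2 + 2 = -16
b . b = 4^2 + 2^2 + 2^2
= 16 + 4 + 4 = 24
Coefficient = -16/24
In lowest terms: -2/3


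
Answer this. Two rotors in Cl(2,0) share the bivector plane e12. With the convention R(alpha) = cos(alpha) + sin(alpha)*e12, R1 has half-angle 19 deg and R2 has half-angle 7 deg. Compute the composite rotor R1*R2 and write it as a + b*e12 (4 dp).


Same-plane rotors commute and their half-angles add:
R1*R2 = cos(a1 + a2) + sin(a1 + a2)*e12.
a1 + a2 = 19 + 7 = 26 deg
cos(26 deg) = 0.8988
sin(26 deg) = 0.4384
R1*R2 = 0.8988 + 0.4384*e12


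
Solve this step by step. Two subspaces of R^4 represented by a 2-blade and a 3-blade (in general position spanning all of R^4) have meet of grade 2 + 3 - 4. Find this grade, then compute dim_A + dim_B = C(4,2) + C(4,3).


Meet grade = grade(A) + grade(B) - n
= 2 + 3 - 4 = 1
C(4,2) = 6
C(4,3) = 4
dim_A + dim_B = 6 + 4 = 10


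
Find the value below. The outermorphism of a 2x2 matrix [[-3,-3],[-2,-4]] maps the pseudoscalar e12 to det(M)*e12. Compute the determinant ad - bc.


The outermorphism of a linear map f sends e1^e2 to f(e1)^f(e2).
f(e1) = -3*e1 - 2*e2
f(e2) = -3*e1 - 4*e2
f(e1) ^ f(e2) = (-3*e1 - 2*e2) ^ (-3*e1 - 4*e2)
= (-3)*(-4)*e12 + (-2)*(-3)*e21
= (12 - 6)*e12
= 6*e12
Coefficient = 6


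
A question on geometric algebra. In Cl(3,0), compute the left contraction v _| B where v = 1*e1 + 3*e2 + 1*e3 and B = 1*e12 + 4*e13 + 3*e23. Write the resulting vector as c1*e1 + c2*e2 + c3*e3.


Left contraction v _| B = <vB>_1 (grade-1 part of the geometric product vB).
Using e1_|e12 = e2, e2_|e12 = -e1, e1_|e13 = e3, e3_|e13 = -e1, e2_|e23 = e3, e3_|e23 = -e2:
e1 coeff: -v2*b12 - v3*b13 = -(3)*(1) - (1)*(4) = -7
e2 coeff: v1*b12 - v3*b23 = (1)*(1) - (1)*(3) = -2
e3 coeff: v1*b13 + v2*b23 = (1)*(4) + (3)*(3) = 13
v _| B = -7*e1 - 2*e2 + 13*e3


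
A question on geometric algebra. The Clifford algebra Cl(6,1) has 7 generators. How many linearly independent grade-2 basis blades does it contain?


Number of grade-k basis blades in Cl(p,q) with n = p + q is C(n, k).
n = 6 + 1 = 7
C(7, 2) = 7! / (2! * 5!)
= 5040 / (2 * 120)
= 21


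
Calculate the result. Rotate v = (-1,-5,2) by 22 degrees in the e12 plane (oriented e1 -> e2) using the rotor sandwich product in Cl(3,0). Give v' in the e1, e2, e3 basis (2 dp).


Rotor R = cos(11deg) - sin(11deg)*e12
Rotation angle theta = 2 * 11 = 22 degrees in the e12 plane (e1 -> e2).
The component perpendicular to the plane (e3) is invariant: v'_3 = v3 = 2.00
cos(22deg) = 0.9272, sin(22deg) = 0.3746
v'_1 = v1*cos(theta) - v2*sin(theta) = -1*0.9272 - (-5)*0.3746 = 0.95
v'_2 = v1*sin(theta) + v2*cos(theta) = -1*0.3746 + (-5)*0.9272 = -5.01
v' = 0.95*e1 - 5.01*e2 + 2.00*e3


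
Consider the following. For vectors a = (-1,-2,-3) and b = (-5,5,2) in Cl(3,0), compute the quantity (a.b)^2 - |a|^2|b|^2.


a . b = (-1)*(-5) + (-2)*5 + (-3)*2
= 5 + (-10) + (-6) = -11
|a|^2 = (-1)^2 + (-2)^2 + (-3)^2 = 14
|b|^2 = (-5)^2 + 5^2 + 2^2 = 54
(a.b)^2 = (-11)^2 = 121
|a|^2 * |b|^2 = 14 * 54 = 756
Result = 121 - 756 = -635


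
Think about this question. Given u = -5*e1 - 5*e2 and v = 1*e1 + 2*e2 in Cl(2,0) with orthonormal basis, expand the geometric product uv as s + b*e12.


Expand: (-5*e1 - 5*e2)(1*e1 + 2*e2)
= (-5)*1*e1e1 + (-5)*2*e1e2 + (-5)*1*e2e1 + (-5)*2*e2e2
Using e1^2 = e2^2 = 1, e2e1 = -e1e2:
Scalar part s = (-5)*1 + (-5)*2 = -5 + (-10) = -15
Bivector part b = (-5)*2 - (-5)*1 = -10 - (-5) = -5
uv = -15 - 5*e12


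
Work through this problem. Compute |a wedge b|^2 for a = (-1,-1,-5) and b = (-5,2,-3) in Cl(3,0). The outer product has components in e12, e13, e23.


a wedge b = (a1*b2 - a2*b1)*e12 + (a1*b3 - a3*b1)*e13 + (a2*b3 - a3*b2)*e23
e12 coeff: (-1)*2 - (-1)*(-5) = -2 - 5 = -7
e13 coeff: (-1)*(-3) - (-5)*(-5) = 3 - 25 = -22
e23 coeff: (-1)*(-3) - (-5)*2 = 3 - (-10) = 13
|a wedge b|^2 = (-7)^2 + (-22)^2 + 13^2
= 49 + 484 + 169
= 702
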